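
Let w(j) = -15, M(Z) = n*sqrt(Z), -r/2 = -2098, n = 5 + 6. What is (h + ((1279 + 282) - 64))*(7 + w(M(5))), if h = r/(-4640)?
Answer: -1735471/145 ≈ -11969.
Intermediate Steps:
n = 11
r = 4196 (r = -2*(-2098) = 4196)
M(Z) = 11*sqrt(Z)
h = -1049/1160 (h = 4196/(-4640) = 4196*(-1/4640) = -1049/1160 ≈ -0.90431)
(h + ((1279 + 282) - 64))*(7 + w(M(5))) = (-1049/1160 + ((1279 + 282) - 64))*(7 - 15) = (-1049/1160 + (1561 - 64))*(-8) = (-1049/1160 + 1497)*(-8) = (1735471/1160)*(-8) = -1735471/145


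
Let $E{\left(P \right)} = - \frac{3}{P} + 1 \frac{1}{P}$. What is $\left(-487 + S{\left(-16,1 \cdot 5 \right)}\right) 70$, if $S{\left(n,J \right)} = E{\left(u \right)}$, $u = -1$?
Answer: $-33950$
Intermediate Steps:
$E{\left(P \right)} = - \frac{2}{P}$ ($E{\left(P \right)} = - \frac{3}{P} + \frac{1}{P} = - \frac{2}{P}$)
$S{\left(n,J \right)} = 2$ ($S{\left(n,J \right)} = - \frac{2}{-1} = \left(-2\right) \left(-1\right) = 2$)
$\left(-487 + S{\left(-16,1 \cdot 5 \right)}\right) 70 = \left(-487 + 2\right) 70 = \left(-485\right) 70 = -33950$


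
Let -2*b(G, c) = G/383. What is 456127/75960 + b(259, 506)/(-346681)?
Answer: 60564016035341/10085879395080 ≈ 6.0048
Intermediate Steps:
b(G, c) = -G/766 (b(G, c) = -G/(2*383) = -G/766)
456127/75960 + b(259, 506)/(-346681) = 456127/75960 - 1/766*259/(-346681) = 456127*(1/75960) - 259/766*(-1/346681) = 456127/75960 + 259/265557646 = 60564016035341/10085879395080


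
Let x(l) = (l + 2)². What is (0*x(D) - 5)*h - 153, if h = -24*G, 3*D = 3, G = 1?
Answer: -33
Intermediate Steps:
D = 1 (D = (⅓)*3 = 1)
h = -24 (h = -24*1 = -24)
x(l) = (2 + l)²
(0*x(D) - 5)*h - 153 = (0*(2 + 1)² - 5)*(-24) - 153 = (0*3² - 5)*(-24) - 153 = (0*9 - 5)*(-24) - 153 = (0 - 5)*(-24) - 153 = -5*(-24) - 153 = 120 - 153 = -33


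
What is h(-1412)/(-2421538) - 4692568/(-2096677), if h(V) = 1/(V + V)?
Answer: 32089766406441893/14337964874534224 ≈ 2.2381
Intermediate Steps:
h(V) = 1/(2*V)
h(-1412)/(-2421538) - 4692568/(-2096677) = ((½)/(-1412))/(-2421538) - 4692568/(-2096677) = ((½)*(-1/1412))*(-1/2421538) - 4692568*(-1/2096677) = -1/2824*(-1/2421538) + 4692568/2096677 = 1/6838423312 + 4692568/2096677 = 32089766406441893/14337964874534224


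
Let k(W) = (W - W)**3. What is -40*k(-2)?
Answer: 0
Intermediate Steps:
k(W) = 0 (k(W) = 0**3 = 0)
-40*k(-2) = -40*0 = 0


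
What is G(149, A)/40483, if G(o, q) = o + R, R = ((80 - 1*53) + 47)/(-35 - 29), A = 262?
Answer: 4731/1295456 ≈ 0.0036520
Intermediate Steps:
R = -37/32 (R = ((80 - 53) + 47)/(-64) = (27 + 47)*(-1/64) = 74*(-1/64) = -37/32 ≈ -1.1563)
G(o, q) = -37/32 + o (G(o, q) = o - 37/32 = -37/32 + o)
G(149, A)/40483 = (-37/32 + 149)/40483 = (4731/32)*(1/40483) = 4731/1295456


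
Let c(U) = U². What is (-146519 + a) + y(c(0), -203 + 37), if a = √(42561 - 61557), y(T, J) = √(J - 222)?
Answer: -146519 + 2*I*√97 + 2*I*√4749 ≈ -1.4652e+5 + 157.52*I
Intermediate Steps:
y(T, J) = √(-222 + J)
a = 2*I*√4749 (a = √(-18996) = 2*I*√4749 ≈ 137.83*I)
(-146519 + a) + y(c(0), -203 + 37) = (-146519 + 2*I*√4749) + √(-222 + (-203 + 37)) = (-146519 + 2*I*√4749) + √(-222 - 166) = (-146519 + 2*I*√4749) + √(-388) = (-146519 + 2*I*√4749) + 2*I*√97 = -146519 + 2*I*√97 + 2*I*√4749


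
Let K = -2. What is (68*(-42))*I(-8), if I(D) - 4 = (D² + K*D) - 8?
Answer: -217056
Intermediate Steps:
I(D) = -4 + D² - 2*D (I(D) = 4 + ((D² - 2*D) - 8) = 4 + (-8 + D² - 2*D) = -4 + D² - 2*D)
(68*(-42))*I(-8) = (68*(-42))*(-4 + (-8)² - 2*(-8)) = -2856*(-4 + 64 + 16) = -2856*76 = -217056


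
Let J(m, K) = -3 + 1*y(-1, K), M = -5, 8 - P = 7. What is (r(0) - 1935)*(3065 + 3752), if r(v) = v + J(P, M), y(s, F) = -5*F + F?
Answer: -13075006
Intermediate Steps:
P = 1 (P = 8 - 1*7 = 8 - 7 = 1)
y(s, F) = -4*F
J(m, K) = -3 - 4*K (J(m, K) = -3 + 1*(-4*K) = -3 - 4*K)
r(v) = 17 + v (r(v) = v + (-3 - 4*(-5)) = v + (-3 + 20) = v + 17 = 17 + v)
(r(0) - 1935)*(3065 + 3752) = ((17 + 0) - 1935)*(3065 + 3752) = (17 - 1935)*6817 = -1918*6817 = -13075006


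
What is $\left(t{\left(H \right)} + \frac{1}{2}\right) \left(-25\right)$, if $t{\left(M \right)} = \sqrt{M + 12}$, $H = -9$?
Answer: $- \frac{25}{2} - 25 \sqrt{3} \approx -55.801$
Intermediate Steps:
$t{\left(M \right)} = \sqrt{12 + M}$
$\left(t{\left(H \right)} + \frac{1}{2}\right) \left(-25\right) = \left(\sqrt{12 - 9} + \frac{1}{2}\right) \left(-25\right) = \left(\sqrt{3} + \frac{1}{2}\right) \left(-25\right) = \left(\frac{1}{2} + \sqrt{3}\right) \left(-25\right) = - \frac{25}{2} - 25 \sqrt{3}$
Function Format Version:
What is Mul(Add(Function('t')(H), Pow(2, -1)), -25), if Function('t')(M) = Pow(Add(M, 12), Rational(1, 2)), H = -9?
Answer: Add(Rational(-25, 2), Mul(-25, Pow(3, Rational(1, 2)))) ≈ -55.801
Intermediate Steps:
Function('t')(M) = Pow(Add(12, M), Rational(1, 2))
Mul(Add(Function('t')(H), Pow(2, -1)), -25) = Mul(Add(Pow(Add(12, -9), Rational(1, 2)), Pow(2, -1)), -25) = Mul(Add(Pow(3, Rational(1, 2)), Rational(1, 2)), -25) = Mul(Add(Rational(1, 2), Pow(3, Rational(1, 2))), -25) = Add(Rational(-25, 2), Mul(-25, Pow(3, Rational(1, 2))))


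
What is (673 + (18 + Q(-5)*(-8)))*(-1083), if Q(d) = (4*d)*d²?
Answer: -5080353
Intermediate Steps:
Q(d) = 4*d³
(673 + (18 + Q(-5)*(-8)))*(-1083) = (673 + (18 + (4*(-5)³)*(-8)))*(-1083) = (673 + (18 + (4*(-125))*(-8)))*(-1083) = (673 + (18 - 500*(-8)))*(-1083) = (673 + (18 + 4000))*(-1083) = (673 + 4018)*(-1083) = 4691*(-1083) = -5080353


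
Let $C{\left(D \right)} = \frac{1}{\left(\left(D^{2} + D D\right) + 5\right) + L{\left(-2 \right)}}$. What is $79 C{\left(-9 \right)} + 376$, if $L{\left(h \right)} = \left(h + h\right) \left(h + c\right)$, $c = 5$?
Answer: $\frac{58359}{155} \approx 376.51$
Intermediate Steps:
$L{\left(h \right)} = 2 h \left(5 + h\right)$ ($L{\left(h \right)} = \left(h + h\right) \left(h + 5\right) = 2 h \left(5 + h\right)$)
$C{\left(D \right)} = \frac{1}{-7 + 2 D^{2}}$ ($C{\left(D \right)} = \frac{1}{\left(\left(D^{2} + D D\right) + 5\right) + 2 \left(-2\right) \left(5 - 2\right)} = \frac{1}{\left(\left(D^{2} + D^{2}\right) + 5\right) + 2 \left(-2\right) 3} = \frac{1}{\left(2 D^{2} + 5\right) - 12} = \frac{1}{\left(5 + 2 D^{2}\right) - 12} = \frac{1}{-7 + 2 D^{2}}$)
$79 C{\left(-9 \right)} + 376 = \frac{79}{-7 + 2 \left(-9\right)^{2}} + 376 = \frac{79}{-7 + 2 \cdot 81} + 376 = \frac{79}{-7 + 162} + 376 = \frac{79}{155} + 376 = \frac{58359}{155}$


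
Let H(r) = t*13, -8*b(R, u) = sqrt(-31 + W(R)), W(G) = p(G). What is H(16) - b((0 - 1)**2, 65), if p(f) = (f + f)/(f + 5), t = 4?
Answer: 52 + I*sqrt(69)/12 ≈ 52.0 + 0.69222*I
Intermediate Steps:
p(f) = 2*f/(5 + f) (p(f) = (2*f)/(5 + f) = 2*f/(5 + f))
W(G) = 2*G/(5 + G)
b(R, u) = -sqrt(-31 + 2*R/(5 + R))/8
H(r) = 52 (H(r) = 4*13 = 52)
H(16) - b((0 - 1)**2, 65) = 52 - (-1)*sqrt(-(155 + 29*(0 - 1)**2)/(5 + (0 - 1)**2))/8 = 52 - (-1)*sqrt(-(155 + 29*(-1)**2)/(5 + (-1)**2))/8 = 52 - (-1)*sqrt(-(155 + 29*1)/(5 + 1))/8 = 52 - (-1)*sqrt(-1*(155 + 29)/6)/8 = 52 - (-1)*sqrt(-1*1/6*184)/8 = 52 - (-1)*sqrt(-92/3)/8 = 52 - (-1)*2*I*sqrt(69)/3/8 = 52 - (-1)*I*sqrt(69)/12 = 52 + I*sqrt(69)/12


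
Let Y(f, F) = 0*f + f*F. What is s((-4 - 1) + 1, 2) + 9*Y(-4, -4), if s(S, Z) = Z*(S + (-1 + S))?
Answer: 126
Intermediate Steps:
Y(f, F) = F*f (Y(f, F) = 0 + F*f = F*f)
s(S, Z) = Z*(-1 + 2*S)
s((-4 - 1) + 1, 2) + 9*Y(-4, -4) = 2*(-1 + 2*((-4 - 1) + 1)) + 9*(-4*(-4)) = 2*(-1 + 2*(-5 + 1)) + 9*16 = 2*(-1 + 2*(-4)) + 144 = 2*(-1 - 8) + 144 = 2*(-9) + 144 = -18 + 144 = 126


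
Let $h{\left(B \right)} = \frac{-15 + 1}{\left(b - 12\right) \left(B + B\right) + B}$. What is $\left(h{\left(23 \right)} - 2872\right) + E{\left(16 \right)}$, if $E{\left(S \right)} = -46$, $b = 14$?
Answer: $- \frac{335584}{115} \approx -2918.1$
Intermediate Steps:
$h{\left(B \right)} = - \frac{14}{5 B}$ ($h{\left(B \right)} = \frac{-15 + 1}{\left(14 - 12\right) \left(B + B\right) + B} = - \frac{14}{2 \cdot 2 B + B} = - \frac{14}{4 B + B} = - \frac{14}{5 B}$)
$\left(h{\left(23 \right)} - 2872\right) + E{\left(16 \right)} = \left(- \frac{14}{5 \cdot 23} - 2872\right) - 46 = \left(\left(- \frac{14}{5}\right) \frac{1}{23} - 2872\right) - 46 = \left(- \frac{14}{115} - 2872\right) - 46 = - \frac{330294}{115} - 46 = - \frac{335584}{115}$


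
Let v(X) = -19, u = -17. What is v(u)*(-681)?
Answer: 12939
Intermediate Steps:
v(u)*(-681) = -19*(-681) = 12939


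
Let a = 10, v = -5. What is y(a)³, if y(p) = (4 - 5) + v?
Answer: -216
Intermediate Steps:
y(p) = -6 (y(p) = (4 - 5) - 5 = -1 - 5 = -6)
y(a)³ = (-6)³ = -216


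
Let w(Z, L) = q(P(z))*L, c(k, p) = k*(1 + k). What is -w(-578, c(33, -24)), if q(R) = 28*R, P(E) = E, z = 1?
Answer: -31416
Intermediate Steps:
w(Z, L) = 28*L (w(Z, L) = (28*1)*L = 28*L)
-w(-578, c(33, -24)) = -28*33*(1 + 33) = -28*33*34 = -28*1122 = -1*31416 = -31416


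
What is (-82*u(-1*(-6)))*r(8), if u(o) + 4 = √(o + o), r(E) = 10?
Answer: 3280 - 1640*√3 ≈ 439.44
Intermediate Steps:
u(o) = -4 + √2*√o (u(o) = -4 + √(o + o) = -4 + √(2*o) = -4 + √2*√o)
(-82*u(-1*(-6)))*r(8) = -82*(-4 + √2*√(-1*(-6)))*10 = -82*(-4 + √2*√6)*10 = -82*(-4 + 2*√3)*10 = (328 - 164*√3)*10 = 3280 - 1640*√3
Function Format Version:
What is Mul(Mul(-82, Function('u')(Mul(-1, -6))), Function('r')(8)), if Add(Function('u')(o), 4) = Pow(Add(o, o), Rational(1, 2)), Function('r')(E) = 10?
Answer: Add(3280, Mul(-1640, Pow(3, Rational(1, 2)))) ≈ 439.44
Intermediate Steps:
Function('u')(o) = Add(-4, Mul(Pow(2, Rational(1, 2)), Pow(o, Rational(1, 2)))) (Function('u')(o) = Add(-4, Pow(Add(o, o), Rational(1, 2))) = Add(-4, Pow(Mul(2, o), Rational(1, 2))) = Add(-4, Mul(Pow(2, Rational(1, 2)), Pow(o, Rational(1, 2)))))
Mul(Mul(-82, Function('u')(Mul(-1, -6))), Function('r')(8)) = Mul(Mul(-82, Add(-4, Mul(Pow(2, Rational(1, 2)), Pow(Mul(-1, -6), Rational(1, 2))))), 10) = Mul(Mul(-82, Add(-4, Mul(Pow(2, Rational(1, 2)), Pow(6, Rational(1, 2))))), 10) = Mul(Mul(-82, Add(-4, Mul(2, Pow(3, Rational(1, 2))))), 10) = Mul(Add(328, Mul(-164, Pow(3, Rational(1, 2)))), 10) = Add(3280, Mul(-1640, Pow(3, Rational(1, 2))))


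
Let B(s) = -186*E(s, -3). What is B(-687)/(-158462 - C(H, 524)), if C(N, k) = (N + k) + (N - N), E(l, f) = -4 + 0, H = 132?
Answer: -372/79559 ≈ -0.0046758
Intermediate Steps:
E(l, f) = -4
B(s) = 744 (B(s) = -186*(-4) = 744)
C(N, k) = N + k (C(N, k) = (N + k) + 0 = N + k)
B(-687)/(-158462 - C(H, 524)) = 744/(-158462 - (132 + 524)) = 744/(-158462 - 1*656) = 744/(-158462 - 656) = 744/(-159118) = 744*(-1/159118) = -372/79559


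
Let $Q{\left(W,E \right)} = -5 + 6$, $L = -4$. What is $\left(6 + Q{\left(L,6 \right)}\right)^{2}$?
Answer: $49$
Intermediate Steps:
$Q{\left(W,E \right)} = 1$
$\left(6 + Q{\left(L,6 \right)}\right)^{2} = \left(6 + 1\right)^{2} = 7^{2} = 49$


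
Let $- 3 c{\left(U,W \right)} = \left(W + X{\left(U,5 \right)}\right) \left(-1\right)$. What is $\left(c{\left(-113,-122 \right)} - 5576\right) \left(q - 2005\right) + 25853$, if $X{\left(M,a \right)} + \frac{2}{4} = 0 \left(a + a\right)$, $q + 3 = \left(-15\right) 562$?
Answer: $\frac{175963078}{3} \approx 5.8654 \cdot 10^{7}$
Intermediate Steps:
$q = -8433$ ($q = -3 - 8430 = -8433$)
$X{\left(M,a \right)} = - \frac{1}{2}$ ($X{\left(M,a \right)} = - \frac{1}{2} + 0 \left(a + a\right) = - \frac{1}{2} + 0 \cdot 2 a = - \frac{1}{2} + 0 = - \frac{1}{2}$)
$c{\left(U,W \right)} = - \frac{1}{6} + \frac{W}{3}$ ($c{\left(U,W \right)} = - \frac{\left(W - \frac{1}{2}\right) \left(-1\right)}{3} = - \frac{\left(- \frac{1}{2} + W\right) \left(-1\right)}{3} = - \frac{\frac{1}{2} - W}{3} = - \frac{1}{6} + \frac{W}{3}$)
$\left(c{\left(-113,-122 \right)} - 5576\right) \left(q - 2005\right) + 25853 = \left(\left(- \frac{1}{6} + \frac{1}{3} \left(-122\right)\right) - 5576\right) \left(-8433 - 2005\right) + 25853 = \left(\left(- \frac{1}{6} - \frac{122}{3}\right) - 5576\right) \left(-10438\right) + 25853 = \left(- \frac{245}{6} - 5576\right) \left(-10438\right) + 25853 = \left(- \frac{33701}{6}\right) \left(-10438\right) + 25853 = \frac{175885519}{3} + 25853 = \frac{175963078}{3}$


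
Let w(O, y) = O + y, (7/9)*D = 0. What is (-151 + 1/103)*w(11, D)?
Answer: -171072/103 ≈ -1660.9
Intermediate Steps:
D = 0 (D = (9/7)*0 = 0)
(-151 + 1/103)*w(11, D) = (-151 + 1/103)*(11 + 0) = (-151 + 1/103)*11 = -15552/103*11 = -171072/103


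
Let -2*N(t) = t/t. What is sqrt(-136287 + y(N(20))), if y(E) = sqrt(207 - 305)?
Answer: sqrt(-136287 + 7*I*sqrt(2)) ≈ 0.013 + 369.17*I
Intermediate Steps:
N(t) = -1/2 (N(t) = -t/(2*t) = -1/2*1 = -1/2)
y(E) = 7*I*sqrt(2) (y(E) = sqrt(-98) = 7*I*sqrt(2))
sqrt(-136287 + y(N(20))) = sqrt(-136287 + 7*I*sqrt(2))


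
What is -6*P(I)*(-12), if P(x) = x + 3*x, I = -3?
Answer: -864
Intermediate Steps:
P(x) = 4*x
-6*P(I)*(-12) = -24*(-3)*(-12) = -6*(-12)*(-12) = 72*(-12) = -864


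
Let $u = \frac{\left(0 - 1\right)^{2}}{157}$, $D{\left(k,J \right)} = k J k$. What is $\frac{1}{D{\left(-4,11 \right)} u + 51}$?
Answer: $\frac{157}{8183} \approx 0.019186$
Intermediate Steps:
$D{\left(k,J \right)} = J k^{2}$
$u = \frac{1}{157}$ ($u = \left(-1\right)^{2} \cdot \frac{1}{157} = 1 \cdot \frac{1}{157} = \frac{1}{157} \approx 0.0063694$)
$\frac{1}{D{\left(-4,11 \right)} u + 51} = \frac{1}{11 \left(-4\right)^{2} \cdot \frac{1}{157} + 51} = \frac{1}{11 \cdot 16 \cdot \frac{1}{157} + 51} = \frac{1}{176 \cdot \frac{1}{157} + 51} = \frac{1}{\frac{176}{157} + 51} = \frac{1}{\frac{8183}{157}} = \frac{157}{8183}$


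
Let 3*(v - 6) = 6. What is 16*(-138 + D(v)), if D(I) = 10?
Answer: -2048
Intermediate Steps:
v = 8 (v = 6 + (1/3)*6 = 6 + 2 = 8)
16*(-138 + D(v)) = 16*(-138 + 10) = 16*(-128) = -2048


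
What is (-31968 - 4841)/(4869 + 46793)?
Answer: -36809/51662 ≈ -0.71250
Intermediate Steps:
(-31968 - 4841)/(4869 + 46793) = -36809/51662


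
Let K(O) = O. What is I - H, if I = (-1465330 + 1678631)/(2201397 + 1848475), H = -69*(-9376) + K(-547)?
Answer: -2617824897883/4049872 ≈ -6.4640e+5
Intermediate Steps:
H = 646397 (H = -69*(-9376) - 547 = 646944 - 547 = 646397)
I = 213301/4049872 ≈ 0.052669
I - H = 213301/4049872 - 1*646397 = 213301/4049872 - 646397 = -2617824897883/4049872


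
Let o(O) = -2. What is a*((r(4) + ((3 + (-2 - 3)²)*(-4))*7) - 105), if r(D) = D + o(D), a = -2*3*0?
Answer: 0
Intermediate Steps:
a = 0 (a = -6*0 = 0)
r(D) = -2 + D (r(D) = D - 2 = -2 + D)
a*((r(4) + ((3 + (-2 - 3)²)*(-4))*7) - 105) = 0*(((-2 + 4) + ((3 + (-2 - 3)²)*(-4))*7) - 105) = 0*((2 + ((3 + (-5)²)*(-4))*7) - 105) = 0*((2 + ((3 + 25)*(-4))*7) - 105) = 0*((2 + (28*(-4))*7) - 105) = 0*((2 - 112*7) - 105) = 0*((2 - 784) - 105) = 0*(-782 - 105) = 0*(-887) = 0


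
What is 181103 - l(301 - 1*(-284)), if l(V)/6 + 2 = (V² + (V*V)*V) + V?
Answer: -1203085495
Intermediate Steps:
l(V) = -12 + 6*V + 6*V² + 6*V³ (l(V) = -12 + 6*((V² + (V*V)*V) + V) = -12 + 6*((V² + V²*V) + V) = -12 + 6*((V² + V³) + V) = -12 + 6*(V + V² + V³) = -12 + (6*V + 6*V² + 6*V³) = -12 + 6*V + 6*V² + 6*V³)
181103 - l(301 - 1*(-284)) = 181103 - (-12 + 6*(301 - 1*(-284)) + 6*(301 - 1*(-284))² + 6*(301 - 1*(-284))³) = 181103 - (-12 + 6*(301 + 284) + 6*(301 + 284)² + 6*(301 + 284)³) = 181103 - (-12 + 6*585 + 6*585² + 6*585³) = 181103 - (-12 + 3510 + 6*342225 + 6*200201625) = 181103 - (-12 + 3510 + 2053350 + 1201209750) = 181103 - 1*1203266598 = 181103 - 1203266598 = -1203085495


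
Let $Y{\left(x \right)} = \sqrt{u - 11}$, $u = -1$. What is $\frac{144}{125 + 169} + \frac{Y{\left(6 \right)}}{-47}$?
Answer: $\frac{24}{49} - \frac{2 i \sqrt{3}}{47} \approx 0.4898 - 0.073704 i$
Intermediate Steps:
$Y{\left(x \right)} = 2 i \sqrt{3}$ ($Y{\left(x \right)} = \sqrt{-1 - 11} = \sqrt{-12} = 2 i \sqrt{3}$)
$\frac{144}{125 + 169} + \frac{Y{\left(6 \right)}}{-47} = \frac{144}{125 + 169} + \frac{2 i \sqrt{3}}{-47} = \frac{144}{294} + 2 i \sqrt{3} \left(- \frac{1}{47}\right) = 144 \cdot \frac{1}{294} - \frac{2 i \sqrt{3}}{47} = \frac{24}{49} - \frac{2 i \sqrt{3}}{47}$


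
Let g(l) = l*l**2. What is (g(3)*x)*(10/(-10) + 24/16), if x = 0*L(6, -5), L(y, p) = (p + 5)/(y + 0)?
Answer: 0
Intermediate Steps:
g(l) = l**3
L(y, p) = (5 + p)/y
x = 0 (x = 0*((5 - 5)/6) = 0*((1/6)*0) = 0*0 = 0)
(g(3)*x)*(10/(-10) + 24/16) = (3**3*0)*(10/(-10) + 24/16) = (27*0)*(10*(-1/10) + 24*(1/16)) = 0*(-1 + 3/2) = 0*(1/2) = 0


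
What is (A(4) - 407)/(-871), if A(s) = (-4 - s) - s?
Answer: 419/871 ≈ 0.48106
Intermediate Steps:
A(s) = -4 - 2*s
(A(4) - 407)/(-871) = ((-4 - 2*4) - 407)/(-871) = ((-4 - 8) - 407)*(-1/871) = (-12 - 407)*(-1/871) = -419*(-1/871) = 419/871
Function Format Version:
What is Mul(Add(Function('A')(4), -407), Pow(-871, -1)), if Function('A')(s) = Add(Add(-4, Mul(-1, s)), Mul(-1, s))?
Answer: Rational(419, 871) ≈ 0.48106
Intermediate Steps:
Function('A')(s) = Add(-4, Mul(-2, s))
Mul(Add(Function('A')(4), -407), Pow(-871, -1)) = Mul(Add(Add(-4, Mul(-2, 4)), -407), Pow(-871, -1)) = Mul(Add(Add(-4, -8), -407), Rational(-1, 871)) = Mul(Add(-12, -407), Rational(-1, 871)) = Mul(-419, Rational(-1, 871)) = Rational(419, 871)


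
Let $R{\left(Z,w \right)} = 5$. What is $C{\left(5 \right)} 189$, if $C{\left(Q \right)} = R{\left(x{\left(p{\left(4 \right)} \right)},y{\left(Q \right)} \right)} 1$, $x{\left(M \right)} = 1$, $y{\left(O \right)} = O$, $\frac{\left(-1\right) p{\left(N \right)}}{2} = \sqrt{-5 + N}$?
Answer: $945$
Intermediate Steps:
$p{\left(N \right)} = - 2 \sqrt{-5 + N}$
$C{\left(Q \right)} = 5$ ($C{\left(Q \right)} = 5 \cdot 1 = 5$)
$C{\left(5 \right)} 189 = 5 \cdot 189 = 945$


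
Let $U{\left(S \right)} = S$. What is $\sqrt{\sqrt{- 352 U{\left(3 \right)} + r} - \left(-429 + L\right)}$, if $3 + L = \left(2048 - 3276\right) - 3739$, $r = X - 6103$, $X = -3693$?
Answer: $\sqrt{5399 + 2 i \sqrt{2713}} \approx 73.481 + 0.7088 i$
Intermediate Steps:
$r = -9796$ ($r = -3693 - 6103 = -9796$)
$L = -4970$ ($L = -3 + \left(\left(2048 - 3276\right) - 3739\right) = -3 - 4967 = -4970$)
$\sqrt{\sqrt{- 352 U{\left(3 \right)} + r} - \left(-429 + L\right)} = \sqrt{\sqrt{\left(-352\right) 3 - 9796} + \left(429 - -4970\right)} = \sqrt{\sqrt{-1056 - 9796} + \left(429 + 4970\right)} = \sqrt{\sqrt{-10852} + 5399} = \sqrt{2 i \sqrt{2713} + 5399} = \sqrt{5399 + 2 i \sqrt{2713}}$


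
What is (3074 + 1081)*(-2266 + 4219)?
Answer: 8114715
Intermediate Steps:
(3074 + 1081)*(-2266 + 4219) = 4155*1953 = 8114715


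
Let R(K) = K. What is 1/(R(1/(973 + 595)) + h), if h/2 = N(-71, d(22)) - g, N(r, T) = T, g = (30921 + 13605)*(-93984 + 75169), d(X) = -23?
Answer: 1568/2627204907713 ≈ 5.9683e-10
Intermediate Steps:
g = -837756690 (g = 44526*(-18815) = -837756690)
h = 1675513334 (h = 2*(-23 - 1*(-837756690)) = 2*(-23 + 837756690) = 2*837756667 = 1675513334)
1/(R(1/(973 + 595)) + h) = 1/(1/(973 + 595) + 1675513334) = 1/(1/1568 + 1675513334) = 1/(2627204907713/1568) = 1568/2627204907713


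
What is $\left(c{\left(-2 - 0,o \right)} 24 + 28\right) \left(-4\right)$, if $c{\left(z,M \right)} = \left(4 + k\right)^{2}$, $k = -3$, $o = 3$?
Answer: $-208$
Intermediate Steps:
$c{\left(z,M \right)} = 1$ ($c{\left(z,M \right)} = \left(4 - 3\right)^{2} = 1^{2} = 1$)
$\left(c{\left(-2 - 0,o \right)} 24 + 28\right) \left(-4\right) = \left(1 \cdot 24 + 28\right) \left(-4\right) = \left(24 + 28\right) \left(-4\right) = 52 \left(-4\right) = -208$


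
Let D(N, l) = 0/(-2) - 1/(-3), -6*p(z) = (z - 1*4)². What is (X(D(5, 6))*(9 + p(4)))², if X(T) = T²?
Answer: 1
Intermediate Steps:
p(z) = -(-4 + z)²/6 (p(z) = -(z - 1*4)²/6 = -(z - 4)²/6 = -(-4 + z)²/6)
D(N, l) = ⅓ (D(N, l) = 0*(-½) - 1*(-⅓) = 0 + ⅓ = ⅓)
(X(D(5, 6))*(9 + p(4)))² = ((⅓)²*(9 - (-4 + 4)²/6))² = ((9 - ⅙*0²)/9)² = ((9 - ⅙*0)/9)² = ((9 + 0)/9)² = ((⅑)*9)² = 1² = 1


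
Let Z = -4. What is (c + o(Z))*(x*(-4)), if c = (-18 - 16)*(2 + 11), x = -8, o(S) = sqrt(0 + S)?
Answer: -14144 + 64*I ≈ -14144.0 + 64.0*I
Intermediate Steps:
o(S) = sqrt(S)
c = -442 (c = -34*13 = -442)
(c + o(Z))*(x*(-4)) = (-442 + sqrt(-4))*(-8*(-4)) = (-442 + 2*I)*32 = -14144 + 64*I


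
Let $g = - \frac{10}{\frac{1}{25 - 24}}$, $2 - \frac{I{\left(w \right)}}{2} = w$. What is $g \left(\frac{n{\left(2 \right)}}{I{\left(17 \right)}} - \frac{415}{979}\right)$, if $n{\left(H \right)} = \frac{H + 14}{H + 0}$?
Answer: $\frac{20282}{2937} \approx 6.9057$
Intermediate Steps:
$I{\left(w \right)} = 4 - 2 w$
$n{\left(H \right)} = \frac{14 + H}{H}$
$g = -10$ ($g = - \frac{10}{1^{-1}} = - \frac{10}{1} = \left(-10\right) 1 = -10$)
$g \left(\frac{n{\left(2 \right)}}{I{\left(17 \right)}} - \frac{415}{979}\right) = - 10 \left(\frac{\frac{1}{2} \left(14 + 2\right)}{4 - 34} - \frac{415}{979}\right) = - 10 \left(\frac{\frac{1}{2} \cdot 16}{4 - 34} - \frac{415}{979}\right) = - 10 \left(\frac{8}{-30} - \frac{415}{979}\right) = - 10 \left(8 \left(- \frac{1}{30}\right) - \frac{415}{979}\right) = - 10 \left(- \frac{4}{15} - \frac{415}{979}\right) = \left(-10\right) \left(- \frac{10141}{14685}\right) = \frac{20282}{2937}$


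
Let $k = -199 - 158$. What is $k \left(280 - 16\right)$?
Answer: $-94248$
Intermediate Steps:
$k = -357$
$k \left(280 - 16\right) = - 357 \left(280 - 16\right) = \left(-357\right) 264 = -94248$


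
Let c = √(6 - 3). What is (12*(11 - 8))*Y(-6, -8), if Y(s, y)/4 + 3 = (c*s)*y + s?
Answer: -1296 + 6912*√3 ≈ 10676.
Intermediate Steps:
c = √3 ≈ 1.7320
Y(s, y) = -12 + 4*s + 4*s*y*√3 (Y(s, y) = -12 + 4*((√3*s)*y + s) = -12 + 4*((s*√3)*y + s) = -12 + 4*(s*y*√3 + s) = -12 + 4*(s + s*y*√3) = -12 + (4*s + 4*s*y*√3) = -12 + 4*s + 4*s*y*√3)
(12*(11 - 8))*Y(-6, -8) = (12*(11 - 8))*(-12 + 4*(-6) + 4*(-6)*(-8)*√3) = (12*3)*(-12 - 24 + 192*√3) = 36*(-36 + 192*√3) = -1296 + 6912*√3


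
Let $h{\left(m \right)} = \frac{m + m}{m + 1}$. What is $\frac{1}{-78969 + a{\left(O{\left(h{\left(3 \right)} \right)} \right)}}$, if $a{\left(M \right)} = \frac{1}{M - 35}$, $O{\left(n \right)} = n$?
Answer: $- \frac{67}{5290925} \approx -1.2663 \cdot 10^{-5}$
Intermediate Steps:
$h{\left(m \right)} = \frac{2 m}{1 + m}$
$a{\left(M \right)} = \frac{1}{-35 + M}$
$\frac{1}{-78969 + a{\left(O{\left(h{\left(3 \right)} \right)} \right)}} = \frac{1}{-78969 + \frac{1}{-35 + 2 \cdot 3 \frac{1}{1 + 3}}} = \frac{1}{-78969 + \frac{1}{-35 + 2 \cdot 3 \cdot \frac{1}{4}}} = \frac{1}{-78969 + \frac{1}{-35 + \frac{3}{2}}} = \frac{1}{-78969 + \frac{1}{- \frac{67}{2}}} = \frac{1}{-78969 - \frac{2}{67}} = \frac{1}{- \frac{5290925}{67}} = - \frac{67}{5290925}$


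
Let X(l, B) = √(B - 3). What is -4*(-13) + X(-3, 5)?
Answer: 52 + √2 ≈ 53.414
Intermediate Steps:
X(l, B) = √(-3 + B)
-4*(-13) + X(-3, 5) = -4*(-13) + √(-3 + 5) = 52 + √2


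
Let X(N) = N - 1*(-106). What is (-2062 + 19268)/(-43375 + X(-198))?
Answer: -17206/43467 ≈ -0.39584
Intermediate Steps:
X(N) = 106 + N (X(N) = N + 106 = 106 + N)
(-2062 + 19268)/(-43375 + X(-198)) = (-2062 + 19268)/(-43375 + (106 - 198)) = 17206/(-43375 - 92) = 17206/(-43467) = 17206*(-1/43467) = -17206/43467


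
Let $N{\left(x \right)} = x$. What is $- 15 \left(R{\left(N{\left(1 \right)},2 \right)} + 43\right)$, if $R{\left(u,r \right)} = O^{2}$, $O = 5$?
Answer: $-1020$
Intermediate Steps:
$R{\left(u,r \right)} = 25$ ($R{\left(u,r \right)} = 5^{2} = 25$)
$- 15 \left(R{\left(N{\left(1 \right)},2 \right)} + 43\right) = - 15 \left(25 + 43\right) = \left(-15\right) 68 = -1020$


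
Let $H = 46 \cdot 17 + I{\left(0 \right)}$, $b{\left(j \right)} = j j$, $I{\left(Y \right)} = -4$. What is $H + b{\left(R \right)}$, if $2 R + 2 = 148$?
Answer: $6107$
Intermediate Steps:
$R = 73$ ($R = -1 + \frac{1}{2} \cdot 148 = -1 + 74 = 73$)
$b{\left(j \right)} = j^{2}$
$H = 778$ ($H = 46 \cdot 17 - 4 = 782 - 4 = 778$)
$H + b{\left(R \right)} = 778 + 73^{2} = 778 + 5329 = 6107$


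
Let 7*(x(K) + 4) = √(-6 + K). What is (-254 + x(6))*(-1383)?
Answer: 356814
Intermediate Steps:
x(K) = -4 + √(-6 + K)/7
(-254 + x(6))*(-1383) = (-254 + (-4 + √(-6 + 6)/7))*(-1383) = (-254 + (-4 + √0/7))*(-1383) = (-254 + (-4 + (⅐)*0))*(-1383) = (-254 + (-4 + 0))*(-1383) = (-254 - 4)*(-1383) = -258*(-1383) = 356814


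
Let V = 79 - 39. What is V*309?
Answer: 12360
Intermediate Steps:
V = 40
V*309 = 40*309 = 12360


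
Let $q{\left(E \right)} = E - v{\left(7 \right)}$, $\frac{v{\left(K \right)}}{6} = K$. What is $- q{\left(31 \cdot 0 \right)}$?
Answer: $42$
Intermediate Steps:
$v{\left(K \right)} = 6 K$
$q{\left(E \right)} = -42 + E$ ($q{\left(E \right)} = E - 6 \cdot 7 = E - 42 = -42 + E$)
$- q{\left(31 \cdot 0 \right)} = - (-42 + 31 \cdot 0) = - (-42 + 0) = \left(-1\right) \left(-42\right) = 42$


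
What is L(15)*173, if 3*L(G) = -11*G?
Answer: -9515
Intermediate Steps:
L(G) = -11*G/3 (L(G) = (-11*G)/3 = -11*G/3)
L(15)*173 = -11/3*15*173 = -55*173 = -9515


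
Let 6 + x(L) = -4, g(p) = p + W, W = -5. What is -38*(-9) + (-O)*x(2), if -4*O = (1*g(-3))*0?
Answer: 342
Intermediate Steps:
g(p) = -5 + p (g(p) = p - 5 = -5 + p)
x(L) = -10 (x(L) = -6 - 4 = -10)
O = 0 (O = -1*(-5 - 3)*0/4 = -1*(-8)*0/4 = -(-2)*0 = -¼*0 = 0)
-38*(-9) + (-O)*x(2) = -38*(-9) - 1*0*(-10) = 342 + 0*(-10) = 342 + 0 = 342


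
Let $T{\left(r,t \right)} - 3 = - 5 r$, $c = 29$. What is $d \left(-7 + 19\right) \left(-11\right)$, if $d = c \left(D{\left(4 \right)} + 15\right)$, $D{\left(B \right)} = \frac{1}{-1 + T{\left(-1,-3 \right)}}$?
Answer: $- \frac{405768}{7} \approx -57967.0$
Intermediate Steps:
$T{\left(r,t \right)} = 3 - 5 r$
$D{\left(B \right)} = \frac{1}{7}$ ($D{\left(B \right)} = \frac{1}{-1 + \left(3 - -5\right)} = \frac{1}{-1 + \left(3 + 5\right)} = \frac{1}{-1 + 8} = \frac{1}{7}$)
$d = \frac{3074}{7}$ ($d = 29 \left(\frac{1}{7} + 15\right) = 29 \cdot \frac{106}{7} = \frac{3074}{7} \approx 439.14$)
$d \left(-7 + 19\right) \left(-11\right) = \frac{3074 \left(-7 + 19\right) \left(-11\right)}{7} = \frac{3074 \cdot 12 \left(-11\right)}{7} = \frac{3074}{7} \left(-132\right) = - \frac{405768}{7}$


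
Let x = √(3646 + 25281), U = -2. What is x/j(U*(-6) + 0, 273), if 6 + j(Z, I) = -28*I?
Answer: -√28927/7650 ≈ -0.022233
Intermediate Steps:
j(Z, I) = -6 - 28*I
x = √28927 ≈ 170.08
x/j(U*(-6) + 0, 273) = √28927/(-6 - 28*273) = √28927/(-6 - 7644) = √28927/(-7650) = √28927*(-1/7650) = -√28927/7650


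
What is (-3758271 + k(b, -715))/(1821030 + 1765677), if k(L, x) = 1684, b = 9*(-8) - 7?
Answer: -3756587/3586707 ≈ -1.0474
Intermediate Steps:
b = -79 (b = -72 - 7 = -79)
(-3758271 + k(b, -715))/(1821030 + 1765677) = (-3758271 + 1684)/(1821030 + 1765677) = -3756587/3586707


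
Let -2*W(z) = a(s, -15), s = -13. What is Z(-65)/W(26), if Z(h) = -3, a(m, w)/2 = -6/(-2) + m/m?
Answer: ¾ ≈ 0.75000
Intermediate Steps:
a(m, w) = 8 (a(m, w) = 2*(-6/(-2) + m/m) = 2*(-6*(-½) + 1) = 2*(3 + 1) = 2*4 = 8)
W(z) = -4 (W(z) = -½*8 = -4)
Z(-65)/W(26) = -3/(-4) = -3*(-¼) = ¾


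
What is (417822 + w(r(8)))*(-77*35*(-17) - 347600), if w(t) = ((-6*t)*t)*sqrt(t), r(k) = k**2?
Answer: -66759066990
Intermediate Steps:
w(t) = -6*t**(5/2) (w(t) = (-6*t**2)*sqrt(t) = -6*t**(5/2))
(417822 + w(r(8)))*(-77*35*(-17) - 347600) = (417822 - 6*(8**2)**(5/2))*(-77*35*(-17) - 347600) = (417822 - 6*64**(5/2))*(-2695*(-17) - 347600) = (417822 - 6*32768)*(45815 - 347600) = (417822 - 196608)*(-301785) = 221214*(-301785) = -66759066990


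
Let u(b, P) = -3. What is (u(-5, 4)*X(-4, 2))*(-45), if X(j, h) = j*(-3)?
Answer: 1620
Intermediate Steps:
X(j, h) = -3*j
(u(-5, 4)*X(-4, 2))*(-45) = -(-9)*(-4)*(-45) = -3*12*(-45) = -36*(-45) = 1620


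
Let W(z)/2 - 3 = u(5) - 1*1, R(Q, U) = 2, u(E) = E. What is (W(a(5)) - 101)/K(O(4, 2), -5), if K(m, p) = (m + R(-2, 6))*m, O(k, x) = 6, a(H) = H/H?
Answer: -29/16 ≈ -1.8125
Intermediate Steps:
a(H) = 1
W(z) = 14 (W(z) = 6 + 2*(5 - 1*1) = 6 + 2*(5 - 1) = 6 + 2*4 = 6 + 8 = 14)
K(m, p) = m*(2 + m) (K(m, p) = (m + 2)*m = (2 + m)*m = m*(2 + m))
(W(a(5)) - 101)/K(O(4, 2), -5) = (14 - 101)/((6*(2 + 6))) = -87/(6*8) = -87/48 = (1/48)*(-87) = -29/16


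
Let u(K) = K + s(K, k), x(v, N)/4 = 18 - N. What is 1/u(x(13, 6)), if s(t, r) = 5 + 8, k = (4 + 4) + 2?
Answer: 1/61 ≈ 0.016393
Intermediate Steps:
k = 10 (k = 8 + 2 = 10)
x(v, N) = 72 - 4*N (x(v, N) = 4*(18 - N) = 72 - 4*N)
s(t, r) = 13
u(K) = 13 + K (u(K) = K + 13 = 13 + K)
1/u(x(13, 6)) = 1/(13 + (72 - 4*6)) = 1/(13 + (72 - 24)) = 1/(13 + 48) = 1/61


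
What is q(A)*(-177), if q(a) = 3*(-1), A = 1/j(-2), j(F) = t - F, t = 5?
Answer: 531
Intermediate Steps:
j(F) = 5 - F
A = 1/7 (A = 1/(5 - 1*(-2)) = 1/(5 + 2) = 1/7 ≈ 0.14286)
q(a) = -3
q(A)*(-177) = -3*(-177) = 531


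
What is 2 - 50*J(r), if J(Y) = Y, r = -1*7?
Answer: 352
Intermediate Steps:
r = -7
2 - 50*J(r) = 2 - 50*(-7) = 2 + 350 = 352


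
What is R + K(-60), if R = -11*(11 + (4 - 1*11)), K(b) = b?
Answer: -104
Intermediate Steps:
R = -44 (R = -11*(11 + (4 - 11)) = -11*(11 - 7) = -11*4 = -44)
R + K(-60) = -44 - 60 = -104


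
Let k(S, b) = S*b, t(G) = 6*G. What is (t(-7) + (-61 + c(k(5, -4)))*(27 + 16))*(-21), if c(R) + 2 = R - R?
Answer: 57771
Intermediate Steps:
c(R) = -2 (c(R) = -2 + (R - R) = -2 + 0 = -2)
(t(-7) + (-61 + c(k(5, -4)))*(27 + 16))*(-21) = (6*(-7) + (-61 - 2)*(27 + 16))*(-21) = (-42 - 63*43)*(-21) = (-42 - 2709)*(-21) = -2751*(-21) = 57771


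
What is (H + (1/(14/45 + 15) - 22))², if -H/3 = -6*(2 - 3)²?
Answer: 7349521/474721 ≈ 15.482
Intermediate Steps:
H = 18 (H = -(-18)*(2 - 3)² = -(-18)*(-1)² = -(-18) = -3*(-6) = 18)
(H + (1/(14/45 + 15) - 22))² = (18 + (1/(14/45 + 15) - 22))² = (18 + (1/(689/45) - 22))² = (18 + (45/689 - 22))² = (18 - 15113/689)² = (-2711/689)² = 7349521/474721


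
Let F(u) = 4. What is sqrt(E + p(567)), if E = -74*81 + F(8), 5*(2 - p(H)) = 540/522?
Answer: I*sqrt(5036082)/29 ≈ 77.384*I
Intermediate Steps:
p(H) = 52/29 (p(H) = 2 - 108/522 = 2 - 1/5*30/29 = 2 - 6/29 = 52/29)
E = -5990 (E = -74*81 + 4 = -5994 + 4 = -5990)
sqrt(E + p(567)) = sqrt(-5990 + 52/29) = sqrt(-173658/29) = I*sqrt(5036082)/29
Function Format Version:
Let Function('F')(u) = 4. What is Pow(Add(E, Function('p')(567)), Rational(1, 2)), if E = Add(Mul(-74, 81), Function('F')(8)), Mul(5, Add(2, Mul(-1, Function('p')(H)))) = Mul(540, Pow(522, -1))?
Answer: Mul(Rational(1, 29), I, Pow(5036082, Rational(1, 2))) ≈ Mul(77.384, I)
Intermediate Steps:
Function('p')(H) = Rational(52, 29) (Function('p')(H) = Add(2, Mul(Rational(-1, 5), Mul(540, Pow(522, -1)))) = Add(2, Mul(Rational(-1, 5), Mul(540, Rational(1, 522)))) = Add(2, Mul(Rational(-1, 5), Rational(30, 29))) = Add(2, Rational(-6, 29)) = Rational(52, 29))
E = -5990 (E = Add(Mul(-74, 81), 4) = Add(-5994, 4) = -5990)
Pow(Add(E, Function('p')(567)), Rational(1, 2)) = Pow(Add(-5990, Rational(52, 29)), Rational(1, 2)) = Pow(Rational(-173658, 29), Rational(1, 2)) = Mul(Rational(1, 29), I, Pow(5036082, Rational(1, 2)))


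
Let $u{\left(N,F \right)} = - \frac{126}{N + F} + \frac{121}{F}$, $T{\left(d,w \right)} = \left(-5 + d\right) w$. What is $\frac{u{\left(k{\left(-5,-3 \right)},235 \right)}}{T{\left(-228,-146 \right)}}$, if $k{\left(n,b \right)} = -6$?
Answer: $- \frac{1901}{1830678670} \approx -1.0384 \cdot 10^{-6}$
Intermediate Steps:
$T{\left(d,w \right)} = w \left(-5 + d\right)$
$u{\left(N,F \right)} = - \frac{126}{F + N} + \frac{121}{F}$
$\frac{u{\left(k{\left(-5,-3 \right)},235 \right)}}{T{\left(-228,-146 \right)}} = \frac{\frac{1}{235} \frac{1}{235 - 6} \left(\left(-5\right) 235 + 121 \left(-6\right)\right)}{\left(-146\right) \left(-5 - 228\right)} = \frac{\frac{1}{235} \cdot \frac{1}{229} \left(-1175 - 726\right)}{\left(-146\right) \left(-233\right)} = \frac{\frac{1}{235} \cdot \frac{1}{229} \left(-1901\right)}{34018} = \left(- \frac{1901}{53815}\right) \frac{1}{34018} = - \frac{1901}{1830678670}$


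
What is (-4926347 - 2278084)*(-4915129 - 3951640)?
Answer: 63880025453439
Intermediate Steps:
(-4926347 - 2278084)*(-4915129 - 3951640) = -7204431*(-8866769) = 63880025453439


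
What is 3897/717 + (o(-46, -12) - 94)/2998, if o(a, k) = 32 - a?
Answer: 1945289/358261 ≈ 5.4298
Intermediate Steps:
3897/717 + (o(-46, -12) - 94)/2998 = 3897/717 + ((32 - 1*(-46)) - 94)/2998 = 3897*(1/717) + ((32 + 46) - 94)*(1/2998) = 1299/239 + (78 - 94)*(1/2998) = 1299/239 - 16*1/2998 = 1299/239 - 8/1499 = 1945289/358261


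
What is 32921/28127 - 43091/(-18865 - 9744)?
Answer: 2153857446/804685343 ≈ 2.6766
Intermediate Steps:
32921/28127 - 43091/(-18865 - 9744) = 32921*(1/28127) - 43091/(-28609) = 32921/28127 - 43091*(-1/28609) = 32921/28127 + 43091/28609 = 2153857446/804685343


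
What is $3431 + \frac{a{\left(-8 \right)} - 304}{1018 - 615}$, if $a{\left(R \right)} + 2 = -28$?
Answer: $\frac{1382359}{403} \approx 3430.2$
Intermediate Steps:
$a{\left(R \right)} = -30$ ($a{\left(R \right)} = -2 - 28 = -30$)
$3431 + \frac{a{\left(-8 \right)} - 304}{1018 - 615} = 3431 + \frac{-30 - 304}{1018 - 615} = 3431 - \frac{334}{403} = \frac{1382359}{403}$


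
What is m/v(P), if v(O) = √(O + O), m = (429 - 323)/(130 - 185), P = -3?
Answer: 53*I*√6/165 ≈ 0.78681*I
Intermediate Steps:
m = -106/55 (m = 106/(-55) = 106*(-1/55) = -106/55 ≈ -1.9273)
v(O) = √2*√O (v(O) = √(2*O) = √2*√O)
m/v(P) = -106*(-I*√6/6)/55 = -(-53)*I*√6/165 = 53*I*√6/165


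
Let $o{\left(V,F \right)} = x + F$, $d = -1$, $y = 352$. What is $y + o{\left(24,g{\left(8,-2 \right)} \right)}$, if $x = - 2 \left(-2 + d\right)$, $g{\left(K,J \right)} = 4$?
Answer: $362$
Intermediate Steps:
$x = 6$ ($x = - 2 \left(-2 - 1\right) = \left(-2\right) \left(-3\right) = 6$)
$o{\left(V,F \right)} = 6 + F$
$y + o{\left(24,g{\left(8,-2 \right)} \right)} = 352 + \left(6 + 4\right) = 352 + 10 = 362$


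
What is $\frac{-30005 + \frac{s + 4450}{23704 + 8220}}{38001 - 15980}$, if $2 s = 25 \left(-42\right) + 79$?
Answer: $- \frac{1915751311}{1405996808} \approx -1.3626$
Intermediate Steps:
$s = - \frac{971}{2}$ ($s = \frac{25 \left(-42\right) + 79}{2} = \frac{-1050 + 79}{2} = \frac{1}{2} \left(-971\right) = - \frac{971}{2} \approx -485.5$)
$\frac{-30005 + \frac{s + 4450}{23704 + 8220}}{38001 - 15980} = \frac{-30005 + \frac{- \frac{971}{2} + 4450}{23704 + 8220}}{38001 - 15980} = \frac{-30005 + \frac{7929}{2 \cdot 31924}}{22021} = \left(-30005 + \frac{7929}{2} \cdot \frac{1}{31924}\right) \frac{1}{22021} = \left(-30005 + \frac{7929}{63848}\right) \frac{1}{22021} = \left(- \frac{1915751311}{63848}\right) \frac{1}{22021} = - \frac{1915751311}{1405996808}$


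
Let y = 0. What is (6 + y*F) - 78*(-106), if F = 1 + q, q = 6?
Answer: 8274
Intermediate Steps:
F = 7 (F = 1 + 6 = 7)
(6 + y*F) - 78*(-106) = (6 + 0*7) - 78*(-106) = (6 + 0) + 8268 = 6 + 8268 = 8274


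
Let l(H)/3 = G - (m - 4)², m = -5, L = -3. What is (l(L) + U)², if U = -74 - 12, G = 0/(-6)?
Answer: 108241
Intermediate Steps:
G = 0 (G = 0*(-⅙) = 0)
U = -86
l(H) = -243 (l(H) = 3*(0 - (-5 - 4)²) = 3*(0 - 1*(-9)²) = 3*(0 - 1*81) = 3*(0 - 81) = 3*(-81) = -243)
(l(L) + U)² = (-243 - 86)² = (-329)² = 108241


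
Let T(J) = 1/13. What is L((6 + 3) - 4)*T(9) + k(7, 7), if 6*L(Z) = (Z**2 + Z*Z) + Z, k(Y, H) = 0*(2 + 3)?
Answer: 55/78 ≈ 0.70513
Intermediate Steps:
T(J) = 1/13
k(Y, H) = 0 (k(Y, H) = 0*5 = 0)
L(Z) = Z**2/3 + Z/6 (L(Z) = ((Z**2 + Z*Z) + Z)/6 = ((Z**2 + Z**2) + Z)/6 = (2*Z**2 + Z)/6 = (Z + 2*Z**2)/6 = Z**2/3 + Z/6)
L((6 + 3) - 4)*T(9) + k(7, 7) = (((6 + 3) - 4)*(1 + 2*((6 + 3) - 4))/6)*(1/13) + 0 = ((9 - 4)*(1 + 2*(9 - 4))/6)*(1/13) + 0 = ((1/6)*5*(1 + 2*5))*(1/13) + 0 = ((1/6)*5*(1 + 10))*(1/13) + 0 = ((1/6)*5*11)*(1/13) + 0 = (55/6)*(1/13) + 0 = 55/78 + 0 = 55/78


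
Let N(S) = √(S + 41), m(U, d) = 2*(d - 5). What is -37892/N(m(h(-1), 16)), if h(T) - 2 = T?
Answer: -37892*√7/21 ≈ -4773.9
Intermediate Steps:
h(T) = 2 + T
m(U, d) = -10 + 2*d (m(U, d) = 2*(-5 + d) = -10 + 2*d)
N(S) = √(41 + S)
-37892/N(m(h(-1), 16)) = -37892/√(41 + (-10 + 2*16)) = -37892/√(41 + (-10 + 32)) = -37892/√(41 + 22) = -37892*√7/21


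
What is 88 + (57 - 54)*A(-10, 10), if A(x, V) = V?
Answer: 118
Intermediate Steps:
88 + (57 - 54)*A(-10, 10) = 88 + (57 - 54)*10 = 88 + 3*10 = 88 + 30 = 118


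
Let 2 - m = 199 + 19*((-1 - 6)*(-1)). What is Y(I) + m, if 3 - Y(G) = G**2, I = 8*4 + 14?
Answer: -2443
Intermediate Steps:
I = 46 (I = 32 + 14 = 46)
Y(G) = 3 - G**2
m = -330 (m = 2 - (199 + 19*((-1 - 6)*(-1))) = 2 - (199 + 19*(-7*(-1))) = 2 - (199 + 19*7) = 2 - (199 + 133) = 2 - 1*332 = 2 - 332 = -330)
Y(I) + m = (3 - 1*46**2) - 330 = (3 - 1*2116) - 330 = (3 - 2116) - 330 = -2113 - 330 = -2443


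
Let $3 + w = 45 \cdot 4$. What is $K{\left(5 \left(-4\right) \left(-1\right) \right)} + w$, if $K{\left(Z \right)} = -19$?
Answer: $158$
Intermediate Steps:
$w = 177$ ($w = -3 + 45 \cdot 4 = -3 + 180 = 177$)
$K{\left(5 \left(-4\right) \left(-1\right) \right)} + w = -19 + 177 = 158$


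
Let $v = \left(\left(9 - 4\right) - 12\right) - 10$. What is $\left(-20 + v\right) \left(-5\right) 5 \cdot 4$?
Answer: $3700$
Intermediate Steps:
$v = -17$ ($v = \left(\left(9 - 4\right) - 12\right) - 10 = \left(5 - 12\right) - 10 = -7 - 10 = -17$)
$\left(-20 + v\right) \left(-5\right) 5 \cdot 4 = \left(-20 - 17\right) \left(-5\right) 5 \cdot 4 = - 37 \left(\left(-25\right) 4\right) = \left(-37\right) \left(-100\right) = 3700$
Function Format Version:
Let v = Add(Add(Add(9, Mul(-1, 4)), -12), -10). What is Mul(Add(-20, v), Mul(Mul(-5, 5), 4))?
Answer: 3700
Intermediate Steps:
v = -17 (v = Add(Add(Add(9, -4), -12), -10) = Add(Add(5, -12), -10) = Add(-7, -10) = -17)
Mul(Add(-20, v), Mul(Mul(-5, 5), 4)) = Mul(Add(-20, -17), Mul(Mul(-5, 5), 4)) = Mul(-37, Mul(-25, 4)) = Mul(-37, -100) = 3700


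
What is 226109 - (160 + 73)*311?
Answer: 153646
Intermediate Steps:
226109 - (160 + 73)*311 = 226109 - 233*311 = 226109 - 1*72463 = 226109 - 72463 = 153646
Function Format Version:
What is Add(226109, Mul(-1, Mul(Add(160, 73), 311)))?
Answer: 153646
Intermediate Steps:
Add(226109, Mul(-1, Mul(Add(160, 73), 311))) = Add(226109, Mul(-1, Mul(233, 311))) = Add(226109, Mul(-1, 72463)) = Add(226109, -72463) = 153646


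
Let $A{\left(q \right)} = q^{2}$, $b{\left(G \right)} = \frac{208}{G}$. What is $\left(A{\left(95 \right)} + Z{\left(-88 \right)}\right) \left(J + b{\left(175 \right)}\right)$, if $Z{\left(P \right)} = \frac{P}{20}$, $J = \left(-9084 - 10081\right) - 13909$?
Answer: $- \frac{261044527426}{875} \approx -2.9834 \cdot 10^{8}$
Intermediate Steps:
$J = -33074$ ($J = -19165 - 13909 = -33074$)
$Z{\left(P \right)} = \frac{P}{20}$ ($Z{\left(P \right)} = P \frac{1}{20} = \frac{P}{20}$)
$\left(A{\left(95 \right)} + Z{\left(-88 \right)}\right) \left(J + b{\left(175 \right)}\right) = \left(95^{2} + \frac{1}{20} \left(-88\right)\right) \left(-33074 + \frac{208}{175}\right) = \left(9025 - \frac{22}{5}\right) \left(-33074 + 208 \cdot \frac{1}{175}\right) = \frac{45103 \left(-33074 + \frac{208}{175}\right)}{5} = \frac{45103}{5} \left(- \frac{5787742}{175}\right) = - \frac{261044527426}{875}$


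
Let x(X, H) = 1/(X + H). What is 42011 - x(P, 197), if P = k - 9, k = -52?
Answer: 5713495/136 ≈ 42011.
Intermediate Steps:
P = -61 (P = -52 - 9 = -61)
x(X, H) = 1/(H + X)
42011 - x(P, 197) = 42011 - 1/(197 - 61) = 42011 - 1/136 = 5713495/136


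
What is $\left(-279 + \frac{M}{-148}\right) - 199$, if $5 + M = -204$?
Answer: $- \frac{70535}{148} \approx -476.59$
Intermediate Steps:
$M = -209$ ($M = -5 - 204 = -209$)
$\left(-279 + \frac{M}{-148}\right) - 199 = \left(-279 - \frac{209}{-148}\right) - 199 = \left(-279 - - \frac{209}{148}\right) - 199 = \left(-279 + \frac{209}{148}\right) - 199 = - \frac{41083}{148} - 199 = - \frac{70535}{148}$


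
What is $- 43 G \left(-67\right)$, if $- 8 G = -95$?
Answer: $\frac{273695}{8} \approx 34212.0$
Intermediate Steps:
$G = \frac{95}{8}$ ($G = \left(- \frac{1}{8}\right) \left(-95\right) = \frac{95}{8} \approx 11.875$)
$- 43 G \left(-67\right) = \left(-43\right) \frac{95}{8} \left(-67\right) = \left(- \frac{4085}{8}\right) \left(-67\right) = \frac{273695}{8}$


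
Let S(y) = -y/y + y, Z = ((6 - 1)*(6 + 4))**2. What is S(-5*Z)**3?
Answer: -1953593787501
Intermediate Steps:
Z = 2500 (Z = (5*10)**2 = 50**2 = 2500)
S(y) = -1 + y (S(y) = -1*1 + y = -1 + y)
S(-5*Z)**3 = (-1 - 5*2500)**3 = (-1 - 12500)**3 = (-12501)**3 = -1953593787501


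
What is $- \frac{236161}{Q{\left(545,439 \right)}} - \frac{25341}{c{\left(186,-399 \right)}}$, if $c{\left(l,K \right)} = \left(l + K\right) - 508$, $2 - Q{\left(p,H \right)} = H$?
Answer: $\frac{181346098}{315077} \approx 575.56$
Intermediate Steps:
$Q{\left(p,H \right)} = 2 - H$
$c{\left(l,K \right)} = -508 + K + l$ ($c{\left(l,K \right)} = \left(K + l\right) - 508 = -508 + K + l$)
$- \frac{236161}{Q{\left(545,439 \right)}} - \frac{25341}{c{\left(186,-399 \right)}} = - \frac{236161}{2 - 439} - \frac{25341}{-508 - 399 + 186} = - \frac{236161}{2 - 439} - \frac{25341}{-721} = - \frac{236161}{-437} - - \frac{25341}{721} = \left(-236161\right) \left(- \frac{1}{437}\right) + \frac{25341}{721} = \frac{236161}{437} + \frac{25341}{721} = \frac{181346098}{315077}$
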